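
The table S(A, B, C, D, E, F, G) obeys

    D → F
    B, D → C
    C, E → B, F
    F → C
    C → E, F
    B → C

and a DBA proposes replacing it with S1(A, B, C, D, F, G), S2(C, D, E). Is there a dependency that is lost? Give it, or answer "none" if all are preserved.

D → F lies within S1.
B, D → C lies within S1.
C, E → B, F: restricted closure across fragments reaches B, F.
F → C lies within S1.
C → E, F: restricted closure across fragments reaches E, F.
B → C lies within S1.
Every dependency is enforceable on the fragments, so the decomposition is dependency-preserving.

none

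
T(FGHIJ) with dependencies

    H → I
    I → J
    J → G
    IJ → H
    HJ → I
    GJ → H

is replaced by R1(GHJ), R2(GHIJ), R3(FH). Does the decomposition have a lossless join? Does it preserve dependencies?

lossless and dependency-preserving

Lossless test (chase): Rows 1 and 2 agree on H; apply H→I and equate their I entries. Rows 1 and 3 agree on H; apply H→I and equate their I entries. Rows 1 and 3 agree on I; apply I→J and equate their J entries. Rows 1 and 3 agree on J; apply J→G and equate their G entries. Row 3 is now all distinguished symbols — the join is lossless.
Dependency preservation: every FD's attributes lie within a single fragment, so each can be enforced locally — preserved.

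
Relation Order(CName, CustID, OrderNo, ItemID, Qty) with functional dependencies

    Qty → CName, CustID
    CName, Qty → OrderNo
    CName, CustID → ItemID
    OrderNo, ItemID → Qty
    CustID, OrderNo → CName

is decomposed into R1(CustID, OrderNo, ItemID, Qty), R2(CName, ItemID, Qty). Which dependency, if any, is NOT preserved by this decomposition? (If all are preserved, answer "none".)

CName, CustID → ItemID

Check CName, CustID → ItemID: no single fragment contains all of {CName, CustID, ItemID}, and the restricted closure of {CName, CustID} across the fragments never reaches {ItemID}.
Qty → CName, CustID is preserved.
CName, Qty → OrderNo is preserved.
OrderNo, ItemID → Qty is preserved.
CustID, OrderNo → CName is preserved.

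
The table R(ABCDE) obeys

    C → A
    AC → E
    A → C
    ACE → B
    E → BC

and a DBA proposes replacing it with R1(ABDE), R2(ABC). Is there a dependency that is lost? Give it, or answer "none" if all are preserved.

C → A lies within R2.
AC → E: restricted closure across fragments reaches E.
A → C lies within R2.
ACE → B: restricted closure across fragments reaches B.
E → BC: restricted closure across fragments reaches BC.
Every dependency is enforceable on the fragments, so the decomposition is dependency-preserving.

none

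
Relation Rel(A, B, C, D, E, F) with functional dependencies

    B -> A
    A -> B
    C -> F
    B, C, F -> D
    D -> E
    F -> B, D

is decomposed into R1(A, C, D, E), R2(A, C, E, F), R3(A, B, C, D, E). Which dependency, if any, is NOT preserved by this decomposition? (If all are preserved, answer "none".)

F -> B, D

Check F → B, D: no single fragment contains all of {B, D, F}, and the restricted closure of {F} across the fragments never reaches {B, D}.
B → A is preserved.
A → B is preserved.
C → F is preserved.
B, C, F → D is preserved.
D → E is preserved.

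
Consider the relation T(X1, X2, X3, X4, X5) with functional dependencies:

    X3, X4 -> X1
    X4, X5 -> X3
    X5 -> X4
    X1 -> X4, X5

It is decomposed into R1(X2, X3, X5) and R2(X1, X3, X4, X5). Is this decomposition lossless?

Yes

Common attributes: R1 ∩ R2 = {X3, X5}.
Closure of {X3, X5}: X5 → X4 applies, adding X4; X3, X4 → X1 applies, adding X1. So (X3, X5)⁺ = {X1, X3, X4, X5}.
This closure contains every attribute of R2, so R1 ∩ R2 → R2. The join is lossless.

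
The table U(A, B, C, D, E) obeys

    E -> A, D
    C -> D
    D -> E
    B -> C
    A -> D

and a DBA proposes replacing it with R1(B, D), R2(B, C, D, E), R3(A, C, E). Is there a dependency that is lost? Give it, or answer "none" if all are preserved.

E → A, D: restricted closure across fragments reaches A, D.
C → D lies within R2.
D → E lies within R2.
B → C lies within R2.
A → D: restricted closure across fragments reaches D.
Every dependency is enforceable on the fragments, so the decomposition is dependency-preserving.

none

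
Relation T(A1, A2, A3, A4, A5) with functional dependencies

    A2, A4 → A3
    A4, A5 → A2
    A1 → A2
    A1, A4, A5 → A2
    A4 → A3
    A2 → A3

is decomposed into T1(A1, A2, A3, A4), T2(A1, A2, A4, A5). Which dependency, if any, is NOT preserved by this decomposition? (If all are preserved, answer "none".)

none

A2, A4 → A3 lies within T1.
A4, A5 → A2 lies within T2.
A1 → A2 lies within T1.
A1, A4, A5 → A2 lies within T2.
A4 → A3 lies within T1.
A2 → A3 lies within T1.
Every dependency is enforceable on the fragments, so the decomposition is dependency-preserving.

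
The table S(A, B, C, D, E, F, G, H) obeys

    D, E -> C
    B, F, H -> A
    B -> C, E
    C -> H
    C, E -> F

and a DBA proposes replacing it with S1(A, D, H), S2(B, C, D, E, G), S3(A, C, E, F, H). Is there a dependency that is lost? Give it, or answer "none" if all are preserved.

B, F, H -> A

Check B, F, H → A: no single fragment contains all of {A, B, F, H}, and the restricted closure of {B, F, H} across the fragments never reaches {A}.
D, E → C is preserved.
B → C, E is preserved.
C → H is preserved.
C, E → F is preserved.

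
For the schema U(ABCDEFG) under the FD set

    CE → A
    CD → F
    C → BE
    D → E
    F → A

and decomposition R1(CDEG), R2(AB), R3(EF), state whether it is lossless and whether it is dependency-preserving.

Lossless test (chase): applying each FD to every pair of rows produces no changes in the tableau, so no row becomes fully distinguished — the join is lossy.
Dependency preservation: the restricted closure of {CE} across the fragments never reaches {A}, so CE → A cannot be enforced without a join — not preserved.

lossy and not dependency-preserving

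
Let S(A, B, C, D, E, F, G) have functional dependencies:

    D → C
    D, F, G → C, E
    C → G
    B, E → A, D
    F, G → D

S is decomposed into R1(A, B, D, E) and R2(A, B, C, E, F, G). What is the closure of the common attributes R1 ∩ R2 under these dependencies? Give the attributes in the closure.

R1 ∩ R2 = {A, B, E}.
B, E → A, D applies, adding D
D → C applies, adding C
C → G applies, adding G
Closure: {A, B, C, D, E, G}.

A, B, C, D, E, G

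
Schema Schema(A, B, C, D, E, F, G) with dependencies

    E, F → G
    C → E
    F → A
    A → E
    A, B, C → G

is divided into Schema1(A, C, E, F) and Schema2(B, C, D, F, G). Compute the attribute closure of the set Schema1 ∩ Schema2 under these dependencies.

A, C, E, F, G

Schema1 ∩ Schema2 = {C, F}.
C → E applies, adding E
F → A applies, adding A
E, F → G applies, adding G
Closure: {A, C, E, F, G}.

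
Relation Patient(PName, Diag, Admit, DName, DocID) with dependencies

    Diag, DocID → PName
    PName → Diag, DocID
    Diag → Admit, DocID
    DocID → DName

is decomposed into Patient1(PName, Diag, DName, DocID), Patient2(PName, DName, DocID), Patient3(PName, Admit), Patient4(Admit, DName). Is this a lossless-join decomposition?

Yes

Chase test. Columns are PName, Diag, Admit, DName, DocID; row i has aⱼ where attribute j ∈ Patienti, else bᵢⱼ.
Initial tableau (one row per fragment):
  row 1: a1 a2 b13 a4 a5
  row 2: a1 b22 b23 a4 a5
  row 3: a1 b32 a3 b34 b35
  row 4: b41 b42 a3 a4 b45
Rows 1 and 2 agree on PName; apply PName→Diag, DocID and equate their Diag, DocID entries.
Rows 1 and 3 agree on PName; apply PName→Diag, DocID and equate their Diag, DocID entries.
Rows 1 and 2 agree on Diag; apply Diag→Admit, DocID and equate their Admit, DocID entries.
Rows 1 and 3 agree on Diag; apply Diag→Admit, DocID and equate their Admit, DocID entries.
Rows 1 and 3 agree on DocID; apply DocID→DName and equate their DName entries.
Row 1 is now all distinguished symbols — the join is lossless.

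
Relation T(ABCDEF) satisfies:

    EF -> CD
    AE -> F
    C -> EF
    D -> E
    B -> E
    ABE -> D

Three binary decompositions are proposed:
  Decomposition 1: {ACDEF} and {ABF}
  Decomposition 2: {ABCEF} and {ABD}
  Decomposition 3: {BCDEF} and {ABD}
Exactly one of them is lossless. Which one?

Decomposition 2

Decomposition 1: common = {AF}, closure = {AF} → lossy.
Decomposition 2: common = {AB}, closure = {ABCDEF} → lossless.
Decomposition 3: common = {BD}, closure = {BDE} → lossy.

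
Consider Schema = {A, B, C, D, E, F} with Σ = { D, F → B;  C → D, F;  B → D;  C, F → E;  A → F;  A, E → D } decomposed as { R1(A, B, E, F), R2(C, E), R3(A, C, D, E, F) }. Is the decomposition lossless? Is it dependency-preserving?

lossless but not dependency-preserving

Lossless test (chase): Rows 2 and 3 agree on C; apply C→D, F and equate their D, F entries. Rows 1 and 3 agree on A, E; apply A, E→D and equate their D entries. Rows 1 and 2 agree on D, F; apply D, F→B and equate their B entries. Rows 1 and 3 agree on D, F; apply D, F→B and equate their B entries. Row 3 is now all distinguished symbols — the join is lossless.
Dependency preservation: the restricted closure of {D, F} across the fragments never reaches {B}, so D, F → B cannot be enforced without a join — not preserved.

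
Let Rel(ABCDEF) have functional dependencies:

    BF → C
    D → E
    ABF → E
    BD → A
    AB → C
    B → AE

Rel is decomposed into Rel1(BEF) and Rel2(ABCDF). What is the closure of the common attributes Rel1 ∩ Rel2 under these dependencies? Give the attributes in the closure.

Rel1 ∩ Rel2 = {BF}.
BF → C applies, adding C
B → AE applies, adding AE
Closure: {ABCEF}.

ABCEF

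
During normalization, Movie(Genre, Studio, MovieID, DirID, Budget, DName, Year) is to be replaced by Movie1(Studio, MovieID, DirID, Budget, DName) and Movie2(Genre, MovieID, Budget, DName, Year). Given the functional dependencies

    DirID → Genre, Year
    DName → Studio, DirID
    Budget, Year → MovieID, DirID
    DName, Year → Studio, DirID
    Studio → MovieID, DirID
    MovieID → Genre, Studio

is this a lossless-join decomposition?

Common attributes: Movie1 ∩ Movie2 = {MovieID, Budget, DName}.
Closure of {MovieID, Budget, DName}: DName → Studio, DirID applies, adding Studio, DirID; MovieID → Genre, Studio applies, adding Genre; DirID → Genre, Year applies, adding Year. So (MovieID, Budget, DName)⁺ = {Genre, Studio, MovieID, DirID, Budget, DName, Year}.
This closure contains every attribute of Movie1, so Movie1 ∩ Movie2 → Movie1. The join is lossless.

Yes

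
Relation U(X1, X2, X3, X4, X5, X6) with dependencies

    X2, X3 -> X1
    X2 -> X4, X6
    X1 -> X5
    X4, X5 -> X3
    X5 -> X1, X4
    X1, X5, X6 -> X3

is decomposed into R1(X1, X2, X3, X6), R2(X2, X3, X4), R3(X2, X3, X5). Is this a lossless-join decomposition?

Yes

Chase test. Columns are X1, X2, X3, X4, X5, X6; row i has aⱼ where attribute j ∈ Ri, else bᵢⱼ.
Initial tableau (one row per fragment):
  row 1: a1 a2 a3 b14 b15 a6
  row 2: b21 a2 a3 a4 b25 b26
  row 3: b31 a2 a3 b34 a5 b36
Rows 1 and 2 agree on X2, X3; apply X2, X3→X1 and equate their X1 entries.
Rows 1 and 3 agree on X2, X3; apply X2, X3→X1 and equate their X1 entries.
Rows 1 and 2 agree on X2; apply X2→X4, X6 and equate their X4, X6 entries.
Rows 1 and 3 agree on X2; apply X2→X4, X6 and equate their X4, X6 entries.
Rows 1 and 2 agree on X1; apply X1→X5 and equate their X5 entries.
Rows 1 and 3 agree on X1; apply X1→X5 and equate their X5 entries.
Row 1 is now all distinguished symbols — the join is lossless.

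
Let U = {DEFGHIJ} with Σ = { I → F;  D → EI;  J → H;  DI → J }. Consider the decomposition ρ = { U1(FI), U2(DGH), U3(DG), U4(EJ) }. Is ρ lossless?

No

Chase test. Columns are DEFGHIJ; row i has aⱼ where attribute j ∈ Ui, else bᵢⱼ.
Initial tableau (one row per fragment):
  row 1: b11 b12 a3 b14 b15 a6 b17
  row 2: a1 b22 b23 a4 a5 b26 b27
  row 3: a1 b32 b33 a4 b35 b36 b37
  row 4: b41 a2 b43 b44 b45 b46 a7
Rows 2 and 3 agree on D; apply D→EI and equate their EI entries.
Rows 2 and 3 agree on DI; apply DI→J and equate their J entries.
Rows 2 and 3 agree on I; apply I→F and equate their F entries.
Rows 2 and 3 agree on J; apply J→H and equate their H entries.
No row becomes fully distinguished — the join is lossy.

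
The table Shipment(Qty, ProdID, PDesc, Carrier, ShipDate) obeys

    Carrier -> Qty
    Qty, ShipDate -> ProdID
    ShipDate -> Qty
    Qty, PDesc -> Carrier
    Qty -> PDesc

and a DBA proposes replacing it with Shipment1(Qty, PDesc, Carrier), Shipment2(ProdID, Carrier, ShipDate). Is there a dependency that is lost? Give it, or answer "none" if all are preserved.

none

Carrier → Qty lies within Shipment1.
Qty, ShipDate → ProdID: restricted closure across fragments reaches ProdID.
ShipDate → Qty: restricted closure across fragments reaches Qty.
Qty, PDesc → Carrier lies within Shipment1.
Qty → PDesc lies within Shipment1.
Every dependency is enforceable on the fragments, so the decomposition is dependency-preserving.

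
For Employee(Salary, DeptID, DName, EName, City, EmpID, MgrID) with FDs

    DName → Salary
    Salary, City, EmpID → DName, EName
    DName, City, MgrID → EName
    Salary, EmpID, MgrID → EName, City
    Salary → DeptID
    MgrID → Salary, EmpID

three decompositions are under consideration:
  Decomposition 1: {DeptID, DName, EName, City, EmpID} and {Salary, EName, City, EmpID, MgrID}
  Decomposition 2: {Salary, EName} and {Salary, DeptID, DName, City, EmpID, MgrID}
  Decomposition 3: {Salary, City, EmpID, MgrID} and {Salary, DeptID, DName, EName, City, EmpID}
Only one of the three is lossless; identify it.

Decomposition 3

Decomposition 1: common = {EName, City, EmpID}, closure = {EName, City, EmpID} → lossy.
Decomposition 2: common = {Salary}, closure = {Salary, DeptID} → lossy.
Decomposition 3: common = {Salary, City, EmpID}, closure = {Salary, DeptID, DName, EName, City, EmpID} → lossless.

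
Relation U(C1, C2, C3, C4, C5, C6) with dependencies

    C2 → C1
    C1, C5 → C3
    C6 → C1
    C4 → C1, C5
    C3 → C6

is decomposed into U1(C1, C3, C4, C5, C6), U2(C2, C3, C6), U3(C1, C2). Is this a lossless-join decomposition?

No

Chase test. Columns are C1, C2, C3, C4, C5, C6; row i has aⱼ where attribute j ∈ Ui, else bᵢⱼ.
Initial tableau (one row per fragment):
  row 1: a1 b12 a3 a4 a5 a6
  row 2: b21 a2 a3 b24 b25 a6
  row 3: a1 a2 b33 b34 b35 b36
Rows 2 and 3 agree on C2; apply C2→C1 and equate their C1 entries.
No row becomes fully distinguished — the join is lossy.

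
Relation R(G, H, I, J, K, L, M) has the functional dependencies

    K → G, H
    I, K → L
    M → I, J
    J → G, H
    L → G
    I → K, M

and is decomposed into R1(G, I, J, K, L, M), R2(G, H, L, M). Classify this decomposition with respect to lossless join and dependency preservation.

Lossless test: (G, L, M)⁺ = {G, H, I, J, K, L, M}, which contains all of one fragment — lossless.
Dependency preservation: the restricted closure of {K} across the fragments never reaches {G, H}, so K → G, H cannot be enforced without a join — not preserved.

lossless but not dependency-preserving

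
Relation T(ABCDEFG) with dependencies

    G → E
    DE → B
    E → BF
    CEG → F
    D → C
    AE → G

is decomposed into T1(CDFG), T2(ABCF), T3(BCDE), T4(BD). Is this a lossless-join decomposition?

Chase test. Columns are ABCDEFG; row i has aⱼ where attribute j ∈ Ti, else bᵢⱼ.
Initial tableau (one row per fragment):
  row 1: b11 b12 a3 a4 b15 a6 a7
  row 2: a1 a2 a3 b24 b25 a6 b27
  row 3: b31 a2 a3 a4 a5 b36 b37
  row 4: b41 a2 b43 a4 b45 b46 b47
Rows 1 and 4 agree on D; apply D→C and equate their C entries.
No row becomes fully distinguished — the join is lossy.

No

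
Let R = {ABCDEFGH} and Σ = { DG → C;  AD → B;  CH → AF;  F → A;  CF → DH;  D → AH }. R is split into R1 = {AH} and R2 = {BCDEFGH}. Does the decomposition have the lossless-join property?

Common attributes: R1 ∩ R2 = {H}.
No dependency enlarges {H}, so (H)⁺ = {H}.
The closure contains neither all of R1 = {AH} nor all of R2 = {BCDEFGH}, so the common attributes are not a superkey of either fragment. The join is lossy.

No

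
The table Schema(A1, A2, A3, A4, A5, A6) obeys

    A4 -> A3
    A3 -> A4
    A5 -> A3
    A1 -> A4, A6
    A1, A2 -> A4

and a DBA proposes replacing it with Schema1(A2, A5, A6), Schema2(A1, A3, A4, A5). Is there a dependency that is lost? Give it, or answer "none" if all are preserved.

A1 -> A4, A6

Check A1 → A4, A6: no single fragment contains all of {A1, A4, A6}, and the restricted closure of {A1} across the fragments never reaches {A4, A6}.
A4 → A3 is preserved.
A3 → A4 is preserved.
A5 → A3 is preserved.
A1, A2 → A4 is preserved.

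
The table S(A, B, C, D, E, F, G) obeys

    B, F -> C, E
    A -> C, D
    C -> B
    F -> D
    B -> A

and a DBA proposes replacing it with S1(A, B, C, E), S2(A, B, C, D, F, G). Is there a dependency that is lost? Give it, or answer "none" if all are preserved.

Check B, F → C, E: no single fragment contains all of {B, C, E, F}, and the restricted closure of {B, F} across the fragments never reaches {C, E}.
A → C, D is preserved.
C → B is preserved.
F → D is preserved.
B → A is preserved.

B, F -> C, E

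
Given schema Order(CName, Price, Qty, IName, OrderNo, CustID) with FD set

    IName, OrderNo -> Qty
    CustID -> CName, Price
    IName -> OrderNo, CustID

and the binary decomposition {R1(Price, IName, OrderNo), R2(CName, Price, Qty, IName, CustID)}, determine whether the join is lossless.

Yes

Common attributes: R1 ∩ R2 = {Price, IName}.
Closure of {Price, IName}: IName → OrderNo, CustID applies, adding OrderNo, CustID; IName, OrderNo → Qty applies, adding Qty; CustID → CName, Price applies, adding CName. So (Price, IName)⁺ = {CName, Price, Qty, IName, OrderNo, CustID}.
This closure contains every attribute of R1, so R1 ∩ R2 → R1. The join is lossless.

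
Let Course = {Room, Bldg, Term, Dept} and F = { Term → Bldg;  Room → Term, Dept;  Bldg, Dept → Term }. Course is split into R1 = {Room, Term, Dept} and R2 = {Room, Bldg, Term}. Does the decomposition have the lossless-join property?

Yes

Common attributes: R1 ∩ R2 = {Room, Term}.
Closure of {Room, Term}: Term → Bldg applies, adding Bldg; Room → Term, Dept applies, adding Dept. So (Room, Term)⁺ = {Room, Bldg, Term, Dept}.
This closure contains every attribute of R1, so R1 ∩ R2 → R1. The join is lossless.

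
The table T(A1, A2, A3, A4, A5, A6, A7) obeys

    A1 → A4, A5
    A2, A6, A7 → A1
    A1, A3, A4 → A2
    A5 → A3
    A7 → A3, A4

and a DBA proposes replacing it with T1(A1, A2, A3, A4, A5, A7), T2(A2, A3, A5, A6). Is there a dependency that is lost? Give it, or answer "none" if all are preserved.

Check A2, A6, A7 → A1: no single fragment contains all of {A1, A2, A6, A7}, and the restricted closure of {A2, A6, A7} across the fragments never reaches {A1}.
A1 → A4, A5 is preserved.
A1, A3, A4 → A2 is preserved.
A5 → A3 is preserved.
A7 → A3, A4 is preserved.

A2, A6, A7 → A1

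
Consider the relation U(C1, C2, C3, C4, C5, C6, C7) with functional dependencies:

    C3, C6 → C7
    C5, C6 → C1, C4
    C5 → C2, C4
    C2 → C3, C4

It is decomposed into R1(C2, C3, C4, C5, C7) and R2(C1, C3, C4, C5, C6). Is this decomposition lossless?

No

Common attributes: R1 ∩ R2 = {C3, C4, C5}.
Closure of {C3, C4, C5}: C5 → C2, C4 applies, adding C2. So (C3, C4, C5)⁺ = {C2, C3, C4, C5}.
The closure contains neither all of R1 = {C2, C3, C4, C5, C7} nor all of R2 = {C1, C3, C4, C5, C6}, so the common attributes are not a superkey of either fragment. The join is lossy.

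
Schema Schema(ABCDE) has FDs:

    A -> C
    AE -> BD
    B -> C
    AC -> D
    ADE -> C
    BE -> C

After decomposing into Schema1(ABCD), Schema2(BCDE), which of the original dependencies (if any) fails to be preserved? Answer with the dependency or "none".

Check AE → BD: no single fragment contains all of {ABDE}, and the restricted closure of {AE} across the fragments never reaches {BD}.
A → C is preserved.
B → C is preserved.
AC → D is preserved.
ADE → C is preserved.
BE → C is preserved.

AE -> BD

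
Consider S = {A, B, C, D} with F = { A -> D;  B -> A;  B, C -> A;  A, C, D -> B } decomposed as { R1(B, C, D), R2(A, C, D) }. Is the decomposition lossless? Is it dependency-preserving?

Lossless test: (C, D)⁺ = {C, D}, which is a superkey of neither fragment — lossy.
Dependency preservation: the restricted closure of {B} across the fragments never reaches {A}, so B → A cannot be enforced without a join — not preserved.

lossy and not dependency-preserving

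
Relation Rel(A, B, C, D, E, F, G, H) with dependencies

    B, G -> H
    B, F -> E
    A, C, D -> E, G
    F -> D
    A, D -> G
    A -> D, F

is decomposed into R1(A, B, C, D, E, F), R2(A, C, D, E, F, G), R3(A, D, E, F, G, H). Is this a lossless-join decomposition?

Chase test. Columns are A, B, C, D, E, F, G, H; row i has aⱼ where attribute j ∈ Ri, else bᵢⱼ.
Initial tableau (one row per fragment):
  row 1: a1 a2 a3 a4 a5 a6 b17 b18
  row 2: a1 b22 a3 a4 a5 a6 a7 b28
  row 3: a1 b32 b33 a4 a5 a6 a7 a8
Rows 1 and 2 agree on A, C, D; apply A, C, D→E, G and equate their E, G entries.
No row becomes fully distinguished — the join is lossy.

No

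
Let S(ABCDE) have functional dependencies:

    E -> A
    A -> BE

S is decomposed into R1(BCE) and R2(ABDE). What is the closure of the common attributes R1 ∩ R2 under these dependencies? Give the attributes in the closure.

R1 ∩ R2 = {BE}.
E → A applies, adding A
Closure: {ABE}.

ABE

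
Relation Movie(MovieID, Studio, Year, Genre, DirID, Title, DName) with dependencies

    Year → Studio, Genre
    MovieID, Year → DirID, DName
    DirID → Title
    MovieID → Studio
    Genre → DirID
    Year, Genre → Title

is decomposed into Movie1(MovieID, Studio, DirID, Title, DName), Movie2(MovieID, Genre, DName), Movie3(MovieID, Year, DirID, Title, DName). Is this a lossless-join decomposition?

No

Chase test. Columns are MovieID, Studio, Year, Genre, DirID, Title, DName; row i has aⱼ where attribute j ∈ Moviei, else bᵢⱼ.
Initial tableau (one row per fragment):
  row 1: a1 a2 b13 b14 a5 a6 a7
  row 2: a1 b22 b23 a4 b25 b26 a7
  row 3: a1 b32 a3 b34 a5 a6 a7
Rows 1 and 2 agree on MovieID; apply MovieID→Studio and equate their Studio entries.
Rows 1 and 3 agree on MovieID; apply MovieID→Studio and equate their Studio entries.
No row becomes fully distinguished — the join is lossy.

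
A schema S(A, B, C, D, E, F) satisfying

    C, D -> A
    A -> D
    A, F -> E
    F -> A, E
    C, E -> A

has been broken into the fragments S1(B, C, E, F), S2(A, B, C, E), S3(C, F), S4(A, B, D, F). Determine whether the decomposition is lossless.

Chase test. Columns are A, B, C, D, E, F; row i has aⱼ where attribute j ∈ Si, else bᵢⱼ.
Initial tableau (one row per fragment):
  row 1: b11 a2 a3 b14 a5 a6
  row 2: a1 a2 a3 b24 a5 b26
  row 3: b31 b32 a3 b34 b35 a6
  row 4: a1 a2 b43 a4 b45 a6
Rows 2 and 4 agree on A; apply A→D and equate their D entries.
Rows 1 and 3 agree on F; apply F→A, E and equate their A, E entries.
Rows 1 and 4 agree on F; apply F→A, E and equate their A, E entries.
Rows 1 and 2 agree on A; apply A→D and equate their D entries.
Rows 1 and 3 agree on A; apply A→D and equate their D entries.
Row 1 is now all distinguished symbols — the join is lossless.

Yes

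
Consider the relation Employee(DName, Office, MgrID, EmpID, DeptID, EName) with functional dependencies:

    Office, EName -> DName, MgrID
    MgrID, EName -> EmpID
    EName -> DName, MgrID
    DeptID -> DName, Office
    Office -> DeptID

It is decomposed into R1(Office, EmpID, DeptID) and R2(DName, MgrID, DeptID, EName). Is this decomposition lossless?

Common attributes: R1 ∩ R2 = {DeptID}.
Closure of {DeptID}: DeptID → DName, Office applies, adding DName, Office. So (DeptID)⁺ = {DName, Office, DeptID}.
The closure contains neither all of R1 = {Office, EmpID, DeptID} nor all of R2 = {DName, MgrID, DeptID, EName}, so the common attributes are not a superkey of either fragment. The join is lossy.

No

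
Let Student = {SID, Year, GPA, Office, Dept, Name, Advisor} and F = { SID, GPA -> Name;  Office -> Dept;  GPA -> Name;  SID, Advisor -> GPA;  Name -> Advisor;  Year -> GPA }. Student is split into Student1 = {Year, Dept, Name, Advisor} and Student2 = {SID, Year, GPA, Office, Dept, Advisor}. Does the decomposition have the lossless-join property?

Yes

Common attributes: Student1 ∩ Student2 = {Year, Dept, Advisor}.
Closure of {Year, Dept, Advisor}: Year → GPA applies, adding GPA; GPA → Name applies, adding Name. So (Year, Dept, Advisor)⁺ = {Year, GPA, Dept, Name, Advisor}.
This closure contains every attribute of Student1, so Student1 ∩ Student2 → Student1. The join is lossless.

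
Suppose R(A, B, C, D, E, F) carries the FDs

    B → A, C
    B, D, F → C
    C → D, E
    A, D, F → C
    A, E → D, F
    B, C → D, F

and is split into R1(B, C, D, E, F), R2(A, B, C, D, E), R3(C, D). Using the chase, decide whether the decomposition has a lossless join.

Chase test. Columns are A, B, C, D, E, F; row i has aⱼ where attribute j ∈ Ri, else bᵢⱼ.
Initial tableau (one row per fragment):
  row 1: b11 a2 a3 a4 a5 a6
  row 2: a1 a2 a3 a4 a5 b26
  row 3: b31 b32 a3 a4 b35 b36
Rows 1 and 2 agree on B; apply B→A, C and equate their A, C entries.
Rows 1 and 3 agree on C; apply C→D, E and equate their D, E entries.
Rows 1 and 2 agree on A, E; apply A, E→D, F and equate their D, F entries.
Row 1 is now all distinguished symbols — the join is lossless.

Yes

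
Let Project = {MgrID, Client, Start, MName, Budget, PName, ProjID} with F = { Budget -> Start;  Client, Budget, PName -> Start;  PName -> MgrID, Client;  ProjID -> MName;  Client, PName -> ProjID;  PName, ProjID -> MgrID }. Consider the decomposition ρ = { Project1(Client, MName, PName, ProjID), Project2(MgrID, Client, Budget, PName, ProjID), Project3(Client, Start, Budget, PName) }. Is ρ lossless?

Yes

Chase test. Columns are MgrID, Client, Start, MName, Budget, PName, ProjID; row i has aⱼ where attribute j ∈ Projecti, else bᵢⱼ.
Initial tableau (one row per fragment):
  row 1: b11 a2 b13 a4 b15 a6 a7
  row 2: a1 a2 b23 b24 a5 a6 a7
  row 3: b31 a2 a3 b34 a5 a6 b37
Rows 2 and 3 agree on Budget; apply Budget→Start and equate their Start entries.
Rows 1 and 2 agree on PName; apply PName→MgrID, Client and equate their MgrID, Client entries.
Rows 1 and 3 agree on PName; apply PName→MgrID, Client and equate their MgrID, Client entries.
Rows 1 and 2 agree on ProjID; apply ProjID→MName and equate their MName entries.
Rows 1 and 3 agree on Client, PName; apply Client, PName→ProjID and equate their ProjID entries.
Rows 1 and 3 agree on ProjID; apply ProjID→MName and equate their MName entries.
Row 2 is now all distinguished symbols — the join is lossless.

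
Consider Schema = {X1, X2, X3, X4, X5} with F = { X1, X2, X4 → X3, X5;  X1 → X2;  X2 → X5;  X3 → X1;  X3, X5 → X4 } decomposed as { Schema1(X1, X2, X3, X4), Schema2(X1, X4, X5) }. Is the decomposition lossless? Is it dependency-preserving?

Lossless test: (X1, X4)⁺ = {X1, X2, X3, X4, X5}, which contains all of one fragment — lossless.
Dependency preservation: the restricted closure of {X2} across the fragments never reaches {X5}, so X2 → X5 cannot be enforced without a join — not preserved.

lossless but not dependency-preserving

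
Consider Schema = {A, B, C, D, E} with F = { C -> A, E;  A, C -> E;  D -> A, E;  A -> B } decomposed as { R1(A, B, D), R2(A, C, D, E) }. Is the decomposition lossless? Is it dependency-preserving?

lossless and dependency-preserving

Lossless test: (A, D)⁺ = {A, B, D, E}, which contains all of one fragment — lossless.
Dependency preservation: every FD's attributes lie within a single fragment, so each can be enforced locally — preserved.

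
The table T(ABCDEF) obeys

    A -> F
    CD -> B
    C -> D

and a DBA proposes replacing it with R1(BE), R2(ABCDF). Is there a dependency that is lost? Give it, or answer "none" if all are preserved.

none

A → F lies within R2.
CD → B lies within R2.
C → D lies within R2.
Every dependency is enforceable on the fragments, so the decomposition is dependency-preserving.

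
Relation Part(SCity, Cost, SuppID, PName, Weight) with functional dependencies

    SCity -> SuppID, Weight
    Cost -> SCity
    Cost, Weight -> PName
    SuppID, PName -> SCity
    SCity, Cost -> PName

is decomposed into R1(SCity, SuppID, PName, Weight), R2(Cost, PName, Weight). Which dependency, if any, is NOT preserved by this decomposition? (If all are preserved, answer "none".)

Cost -> SCity

Check Cost → SCity: no single fragment contains all of {SCity, Cost}, and the restricted closure of {Cost} across the fragments never reaches {SCity}.
SCity → SuppID, Weight is preserved.
Cost, Weight → PName is preserved.
SuppID, PName → SCity is preserved.
SCity, Cost → PName is preserved.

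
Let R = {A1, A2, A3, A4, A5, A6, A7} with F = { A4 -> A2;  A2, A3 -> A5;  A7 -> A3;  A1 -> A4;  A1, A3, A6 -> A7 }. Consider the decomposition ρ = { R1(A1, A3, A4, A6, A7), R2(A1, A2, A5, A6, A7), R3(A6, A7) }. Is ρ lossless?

Chase test. Columns are A1, A2, A3, A4, A5, A6, A7; row i has aⱼ where attribute j ∈ Ri, else bᵢⱼ.
Initial tableau (one row per fragment):
  row 1: a1 b12 a3 a4 b15 a6 a7
  row 2: a1 a2 b23 b24 a5 a6 a7
  row 3: b31 b32 b33 b34 b35 a6 a7
Rows 1 and 2 agree on A7; apply A7→A3 and equate their A3 entries.
Rows 1 and 3 agree on A7; apply A7→A3 and equate their A3 entries.
Rows 1 and 2 agree on A1; apply A1→A4 and equate their A4 entries.
Rows 1 and 2 agree on A4; apply A4→A2 and equate their A2 entries.
Rows 1 and 2 agree on A2, A3; apply A2, A3→A5 and equate their A5 entries.
Row 1 is now all distinguished symbols — the join is lossless.

Yes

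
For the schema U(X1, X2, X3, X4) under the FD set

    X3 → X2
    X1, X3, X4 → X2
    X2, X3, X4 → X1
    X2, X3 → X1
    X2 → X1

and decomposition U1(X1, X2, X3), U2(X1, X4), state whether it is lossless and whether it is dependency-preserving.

Lossless test: (X1)⁺ = {X1}, which is a superkey of neither fragment — lossy.
Dependency preservation: X1, X3, X4 → X2; X2, X3, X4 → X1 are not contained in any single fragment, but the restricted closure of each left-hand side across the fragments still reaches the right-hand side; the remaining FDs each lie inside some fragment. All dependencies are preserved.

lossy but dependency-preserving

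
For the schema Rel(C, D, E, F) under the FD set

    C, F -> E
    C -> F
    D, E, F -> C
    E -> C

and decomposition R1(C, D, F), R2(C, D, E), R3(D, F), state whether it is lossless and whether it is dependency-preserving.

lossless and dependency-preserving

Lossless test (chase): Rows 1 and 2 agree on C; apply C→F and equate their F entries. Rows 1 and 2 agree on C, F; apply C, F→E and equate their E entries. Row 1 is now all distinguished symbols — the join is lossless.
Dependency preservation: C, F → E; D, E, F → C are not contained in any single fragment, but the restricted closure of each left-hand side across the fragments still reaches the right-hand side; the remaining FDs each lie inside some fragment. All dependencies are preserved.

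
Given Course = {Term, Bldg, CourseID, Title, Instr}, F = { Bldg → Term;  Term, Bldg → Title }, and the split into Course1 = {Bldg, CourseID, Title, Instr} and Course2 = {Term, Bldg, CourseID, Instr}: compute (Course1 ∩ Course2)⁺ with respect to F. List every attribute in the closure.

Course1 ∩ Course2 = {Bldg, CourseID, Instr}.
Bldg → Term applies, adding Term
Term, Bldg → Title applies, adding Title
Closure: {Term, Bldg, CourseID, Title, Instr}.

Term, Bldg, CourseID, Title, Instr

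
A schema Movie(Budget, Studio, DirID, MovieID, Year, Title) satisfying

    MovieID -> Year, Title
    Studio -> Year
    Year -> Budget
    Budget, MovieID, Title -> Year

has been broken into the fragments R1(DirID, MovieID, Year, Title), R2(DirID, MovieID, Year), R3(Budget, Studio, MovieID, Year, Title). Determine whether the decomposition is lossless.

Chase test. Columns are Budget, Studio, DirID, MovieID, Year, Title; row i has aⱼ where attribute j ∈ Ri, else bᵢⱼ.
Initial tableau (one row per fragment):
  row 1: b11 b12 a3 a4 a5 a6
  row 2: b21 b22 a3 a4 a5 b26
  row 3: a1 a2 b33 a4 a5 a6
Rows 1 and 2 agree on MovieID; apply MovieID→Year, Title and equate their Year, Title entries.
Rows 1 and 2 agree on Year; apply Year→Budget and equate their Budget entries.
Rows 1 and 3 agree on Year; apply Year→Budget and equate their Budget entries.
No row becomes fully distinguished — the join is lossy.

No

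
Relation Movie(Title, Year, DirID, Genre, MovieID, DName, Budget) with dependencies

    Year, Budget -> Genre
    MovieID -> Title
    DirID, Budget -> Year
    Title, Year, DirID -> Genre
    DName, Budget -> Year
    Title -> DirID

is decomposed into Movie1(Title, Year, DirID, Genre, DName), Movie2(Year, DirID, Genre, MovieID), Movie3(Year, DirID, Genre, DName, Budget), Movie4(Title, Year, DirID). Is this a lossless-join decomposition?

No

Chase test. Columns are Title, Year, DirID, Genre, MovieID, DName, Budget; row i has aⱼ where attribute j ∈ Moviei, else bᵢⱼ.
Initial tableau (one row per fragment):
  row 1: a1 a2 a3 a4 b15 a6 b17
  row 2: b21 a2 a3 a4 a5 b26 b27
  row 3: b31 a2 a3 a4 b35 a6 a7
  row 4: a1 a2 a3 b44 b45 b46 b47
Rows 1 and 4 agree on Title, Year, DirID; apply Title, Year, DirID→Genre and equate their Genre entries.
No row becomes fully distinguished — the join is lossy.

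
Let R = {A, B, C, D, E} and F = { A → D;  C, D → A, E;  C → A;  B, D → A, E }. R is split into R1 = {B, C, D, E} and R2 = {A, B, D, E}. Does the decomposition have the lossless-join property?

Yes

Common attributes: R1 ∩ R2 = {B, D, E}.
Closure of {B, D, E}: B, D → A, E applies, adding A. So (B, D, E)⁺ = {A, B, D, E}.
This closure contains every attribute of R2, so R1 ∩ R2 → R2. The join is lossless.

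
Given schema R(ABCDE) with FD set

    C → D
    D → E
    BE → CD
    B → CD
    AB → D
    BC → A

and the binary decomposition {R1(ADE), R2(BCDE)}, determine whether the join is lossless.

Common attributes: R1 ∩ R2 = {DE}.
No dependency enlarges {DE}, so (DE)⁺ = {DE}.
The closure contains neither all of R1 = {ADE} nor all of R2 = {BCDE}, so the common attributes are not a superkey of either fragment. The join is lossy.

No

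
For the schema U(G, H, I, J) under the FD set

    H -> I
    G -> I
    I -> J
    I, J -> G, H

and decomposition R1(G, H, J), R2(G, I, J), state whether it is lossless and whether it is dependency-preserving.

lossless and dependency-preserving

Lossless test: (G, J)⁺ = {G, H, I, J}, which contains all of one fragment — lossless.
Dependency preservation: H → I; I, J → G, H are not contained in any single fragment, but the restricted closure of each left-hand side across the fragments still reaches the right-hand side; the remaining FDs each lie inside some fragment. All dependencies are preserved.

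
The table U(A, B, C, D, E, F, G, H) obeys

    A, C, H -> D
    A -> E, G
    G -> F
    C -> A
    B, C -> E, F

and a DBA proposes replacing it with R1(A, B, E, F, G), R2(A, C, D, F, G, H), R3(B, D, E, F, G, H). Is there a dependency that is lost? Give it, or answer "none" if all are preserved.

A, C, H → D lies within R2.
A → E, G lies within R1.
G → F lies within R1.
C → A lies within R2.
B, C → E, F: restricted closure across fragments reaches E, F.
Every dependency is enforceable on the fragments, so the decomposition is dependency-preserving.

none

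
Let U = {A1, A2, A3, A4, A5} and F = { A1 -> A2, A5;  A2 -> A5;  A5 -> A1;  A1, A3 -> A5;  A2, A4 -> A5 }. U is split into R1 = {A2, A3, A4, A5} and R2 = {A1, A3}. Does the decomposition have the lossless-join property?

Common attributes: R1 ∩ R2 = {A3}.
No dependency enlarges {A3}, so (A3)⁺ = {A3}.
The closure contains neither all of R1 = {A2, A3, A4, A5} nor all of R2 = {A1, A3}, so the common attributes are not a superkey of either fragment. The join is lossy.

No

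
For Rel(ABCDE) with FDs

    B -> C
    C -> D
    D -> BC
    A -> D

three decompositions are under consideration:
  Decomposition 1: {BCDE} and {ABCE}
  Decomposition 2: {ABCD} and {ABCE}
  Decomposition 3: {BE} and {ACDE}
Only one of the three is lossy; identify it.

Decomposition 1: common = {BCE}, closure = {BCDE} → lossless.
Decomposition 2: common = {ABC}, closure = {ABCD} → lossless.
Decomposition 3: common = {E}, closure = {E} → lossy.

Decomposition 3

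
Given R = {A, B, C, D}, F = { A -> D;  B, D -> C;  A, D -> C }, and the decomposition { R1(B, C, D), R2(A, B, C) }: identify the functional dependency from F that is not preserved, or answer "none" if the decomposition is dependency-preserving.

A -> D

Check A → D: no single fragment contains all of {A, D}, and the restricted closure of {A} across the fragments never reaches {D}.
B, D → C is preserved.
A, D → C is preserved.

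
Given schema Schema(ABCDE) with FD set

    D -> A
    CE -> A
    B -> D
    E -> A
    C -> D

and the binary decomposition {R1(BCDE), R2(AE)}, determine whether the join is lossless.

Common attributes: R1 ∩ R2 = {E}.
Closure of {E}: E → A applies, adding A. So (E)⁺ = {AE}.
This closure contains every attribute of R2, so R1 ∩ R2 → R2. The join is lossless.

Yes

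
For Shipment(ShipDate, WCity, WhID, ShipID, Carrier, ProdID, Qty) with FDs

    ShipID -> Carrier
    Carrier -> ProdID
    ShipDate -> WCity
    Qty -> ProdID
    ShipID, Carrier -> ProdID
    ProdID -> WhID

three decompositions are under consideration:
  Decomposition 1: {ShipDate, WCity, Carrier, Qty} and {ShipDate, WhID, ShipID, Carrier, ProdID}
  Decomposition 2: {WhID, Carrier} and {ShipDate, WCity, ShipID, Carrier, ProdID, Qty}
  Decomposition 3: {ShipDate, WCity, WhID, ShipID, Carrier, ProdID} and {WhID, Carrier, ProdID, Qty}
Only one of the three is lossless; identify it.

Decomposition 2

Decomposition 1: common = {ShipDate, Carrier}, closure = {ShipDate, WCity, WhID, Carrier, ProdID} → lossy.
Decomposition 2: common = {Carrier}, closure = {WhID, Carrier, ProdID} → lossless.
Decomposition 3: common = {WhID, Carrier, ProdID}, closure = {WhID, Carrier, ProdID} → lossy.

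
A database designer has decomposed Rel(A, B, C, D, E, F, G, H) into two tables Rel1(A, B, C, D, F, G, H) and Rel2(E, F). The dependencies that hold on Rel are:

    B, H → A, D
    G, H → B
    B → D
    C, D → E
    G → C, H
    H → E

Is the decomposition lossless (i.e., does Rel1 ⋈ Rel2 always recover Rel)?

No

Common attributes: Rel1 ∩ Rel2 = {F}.
No dependency enlarges {F}, so (F)⁺ = {F}.
The closure contains neither all of Rel1 = {A, B, C, D, F, G, H} nor all of Rel2 = {E, F}, so the common attributes are not a superkey of either fragment. The join is lossy.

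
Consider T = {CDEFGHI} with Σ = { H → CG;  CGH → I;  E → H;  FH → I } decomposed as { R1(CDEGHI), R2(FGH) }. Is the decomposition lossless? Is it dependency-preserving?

Lossless test: (GH)⁺ = {CGHI}, which is a superkey of neither fragment — lossy.
Dependency preservation: FH → I is not contained in any single fragment, but the restricted closure of its left-hand side across the fragments still reaches the right-hand side; the remaining FDs each lie inside some fragment. All dependencies are preserved.

lossy but dependency-preserving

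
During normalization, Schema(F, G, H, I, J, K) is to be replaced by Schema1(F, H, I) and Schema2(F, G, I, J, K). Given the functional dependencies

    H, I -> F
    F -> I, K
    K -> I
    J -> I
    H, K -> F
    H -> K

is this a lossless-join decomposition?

No

Common attributes: Schema1 ∩ Schema2 = {F, I}.
Closure of {F, I}: F → I, K applies, adding K. So (F, I)⁺ = {F, I, K}.
The closure contains neither all of Schema1 = {F, H, I} nor all of Schema2 = {F, G, I, J, K}, so the common attributes are not a superkey of either fragment. The join is lossy.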